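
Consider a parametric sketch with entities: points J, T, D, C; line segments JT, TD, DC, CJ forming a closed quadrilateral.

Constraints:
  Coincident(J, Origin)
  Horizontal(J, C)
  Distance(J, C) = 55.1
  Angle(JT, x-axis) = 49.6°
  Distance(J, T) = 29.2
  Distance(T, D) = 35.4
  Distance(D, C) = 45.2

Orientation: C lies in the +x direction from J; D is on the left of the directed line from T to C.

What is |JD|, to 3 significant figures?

64.3

Checks: |JC| = 55.10 ✓; |JT| = 29.20 ✓; |TD| = 35.40 ✓; |DC| = 45.20 ✓.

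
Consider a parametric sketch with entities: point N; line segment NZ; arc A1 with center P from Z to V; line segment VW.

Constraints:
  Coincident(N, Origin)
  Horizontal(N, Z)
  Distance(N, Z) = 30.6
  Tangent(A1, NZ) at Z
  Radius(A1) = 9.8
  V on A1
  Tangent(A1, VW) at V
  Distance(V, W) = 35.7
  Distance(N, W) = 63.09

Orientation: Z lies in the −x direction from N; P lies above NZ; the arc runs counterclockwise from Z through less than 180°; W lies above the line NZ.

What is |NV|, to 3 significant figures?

28.0

Checks: |PV| = 9.800 ✓; ∠(PV, VW) = 90.00° ✓; |VW| = 35.70 ✓; |NW| = 63.09 ✓.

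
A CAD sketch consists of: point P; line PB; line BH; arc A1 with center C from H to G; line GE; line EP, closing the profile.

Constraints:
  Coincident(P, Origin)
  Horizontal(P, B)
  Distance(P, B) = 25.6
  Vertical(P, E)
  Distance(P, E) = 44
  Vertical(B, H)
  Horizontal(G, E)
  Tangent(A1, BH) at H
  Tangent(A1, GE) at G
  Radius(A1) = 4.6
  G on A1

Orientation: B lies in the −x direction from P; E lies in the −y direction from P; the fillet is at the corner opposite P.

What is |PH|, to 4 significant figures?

46.99

P is at the origin; P and B share the same y with |PB| = 25.6 and B on the −x side, so B = (-25.60, 0.000). PE is vertical with |PE| = 44.0 and E on the −y side, so E = (0.000, -44.00). The virtual corner opposite P is at (-25.60, -44.00). Tangency of A1 to BH means the radius CH is perpendicular to BH and the tangent condition forces CG to be normal to GE, with radius 4.6, so the center C sits 4.6 in from both sides at C = (-21.00, -39.40). That places the tangent points at H = (-25.60, -39.40) on BH and G = (-21.00, -44.00) on GE. Then |PH| = |H − P| = 46.99.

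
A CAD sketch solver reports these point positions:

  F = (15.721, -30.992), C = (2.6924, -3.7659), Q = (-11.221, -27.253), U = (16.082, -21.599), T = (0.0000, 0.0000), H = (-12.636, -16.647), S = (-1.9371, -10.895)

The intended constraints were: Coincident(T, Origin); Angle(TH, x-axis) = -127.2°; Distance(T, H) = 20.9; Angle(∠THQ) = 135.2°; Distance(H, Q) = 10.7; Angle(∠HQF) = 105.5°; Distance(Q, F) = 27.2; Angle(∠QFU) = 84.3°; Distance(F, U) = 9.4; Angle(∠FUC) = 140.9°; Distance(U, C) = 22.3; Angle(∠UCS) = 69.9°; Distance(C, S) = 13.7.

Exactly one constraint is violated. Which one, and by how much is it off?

Distance(C, S) = 13.7 — off by 5.20.

T = (0.00, 0.00) ✓; TH at -127.2° ✓; |TH| = 20.90 ✓; ∠THQ = 135.2° ✓; |HQ| = 10.70 ✓; ∠HQF = 105.5° ✓; |QF| = 27.20 ✓; ∠QFU = 84.30° ✓; |FU| = 9.400 ✓; ∠FUC = 140.9° ✓; |UC| = 22.30 ✓; ∠UCS = 69.90° ✓; |CS| = 8.500 ✗.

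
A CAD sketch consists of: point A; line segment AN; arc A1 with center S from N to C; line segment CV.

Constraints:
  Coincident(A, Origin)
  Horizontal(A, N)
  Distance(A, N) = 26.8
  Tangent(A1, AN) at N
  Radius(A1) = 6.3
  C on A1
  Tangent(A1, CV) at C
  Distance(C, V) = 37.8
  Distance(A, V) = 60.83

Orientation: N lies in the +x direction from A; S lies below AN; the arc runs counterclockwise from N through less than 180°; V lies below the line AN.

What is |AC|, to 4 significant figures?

24.34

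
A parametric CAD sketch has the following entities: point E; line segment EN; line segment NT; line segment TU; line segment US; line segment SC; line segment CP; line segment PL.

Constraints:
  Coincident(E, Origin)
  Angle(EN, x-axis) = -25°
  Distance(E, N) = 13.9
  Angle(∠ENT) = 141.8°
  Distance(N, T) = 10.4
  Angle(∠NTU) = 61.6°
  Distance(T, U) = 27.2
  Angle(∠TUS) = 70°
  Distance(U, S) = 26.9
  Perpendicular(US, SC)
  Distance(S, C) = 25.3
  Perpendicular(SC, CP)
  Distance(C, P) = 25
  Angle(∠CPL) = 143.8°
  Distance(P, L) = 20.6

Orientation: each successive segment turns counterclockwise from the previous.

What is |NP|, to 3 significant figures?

16.2

E is at the origin; EN runs at -25.0° with length 13.9, so N = (12.6, -5.87). ∠ENT = 141.8° gives NT at 13.2° from the x-axis; with |NT| = 10.4, T = (22.7, -3.50). ∠NTU = 61.6° gives TU at 132° from the x-axis; with |TU| = 27.2, U = (4.66, 16.8). ∠TUS = 70.0° gives US at -118° from the x-axis; with |US| = 26.9, S = (-8.13, -6.82). US is perpendicular to SC, so SC runs at -28.4°; with |SC| = 25.3, C = (14.1, -18.9). SC is perpendicular to CP, so CP runs at 61.6°; with |CP| = 25.0, P = (26.0, 3.14). Then |NP| = |P − N| = 16.2.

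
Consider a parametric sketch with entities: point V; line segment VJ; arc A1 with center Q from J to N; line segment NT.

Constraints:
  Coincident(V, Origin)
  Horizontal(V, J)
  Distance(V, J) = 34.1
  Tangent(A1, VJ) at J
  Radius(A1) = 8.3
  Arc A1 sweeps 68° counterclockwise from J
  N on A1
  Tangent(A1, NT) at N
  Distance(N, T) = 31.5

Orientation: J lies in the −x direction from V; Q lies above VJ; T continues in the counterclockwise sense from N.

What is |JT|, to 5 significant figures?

39.538

V is at the origin; V and J share the same y with |VJ| = 34.1 and J on the −x side, so J = (-34.100, 0.0000). A1 meets VJ tangentially, so QJ is at right angles to VJ, so Q = J + (0, 8.3) = (-34.100, 8.3000). On A1, J sits at bearing -90° from Q; a 68° counterclockwise sweep puts N at bearing -22°, so N = Q + 8.3·(cos -22°, sin -22°) = (-26.404, 5.1908). A1 meets NT tangentially, so QN is at right angles to NT, so NT runs along (−sin -22°, cos -22°); with |NT| = 31.5, T = (-14.604, 34.397). Then |JT| = |T − J| = 39.538.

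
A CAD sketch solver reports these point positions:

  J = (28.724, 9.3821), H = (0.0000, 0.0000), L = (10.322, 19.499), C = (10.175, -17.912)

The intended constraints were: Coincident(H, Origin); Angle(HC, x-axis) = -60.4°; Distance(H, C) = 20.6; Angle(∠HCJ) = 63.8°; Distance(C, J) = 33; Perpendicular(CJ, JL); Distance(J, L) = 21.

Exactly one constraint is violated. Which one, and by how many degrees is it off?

Perpendicular(CJ, JL) — off by 5.40°.

H = (0.00, 0.00) ✓; HC at -60.40° ✓; |HC| = 20.60 ✓; ∠HCJ = 63.80° ✓; |CJ| = 33.00 ✓; ∠(CJ, JL) = 95.40° ✗; |JL| = 21.00 ✓.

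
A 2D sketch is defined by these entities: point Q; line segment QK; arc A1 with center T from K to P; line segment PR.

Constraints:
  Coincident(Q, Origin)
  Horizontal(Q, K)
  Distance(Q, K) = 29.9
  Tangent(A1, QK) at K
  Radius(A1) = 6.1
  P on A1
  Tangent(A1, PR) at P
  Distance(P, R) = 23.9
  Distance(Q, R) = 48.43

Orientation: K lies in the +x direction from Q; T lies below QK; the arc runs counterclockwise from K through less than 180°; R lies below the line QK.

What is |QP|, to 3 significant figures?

26.7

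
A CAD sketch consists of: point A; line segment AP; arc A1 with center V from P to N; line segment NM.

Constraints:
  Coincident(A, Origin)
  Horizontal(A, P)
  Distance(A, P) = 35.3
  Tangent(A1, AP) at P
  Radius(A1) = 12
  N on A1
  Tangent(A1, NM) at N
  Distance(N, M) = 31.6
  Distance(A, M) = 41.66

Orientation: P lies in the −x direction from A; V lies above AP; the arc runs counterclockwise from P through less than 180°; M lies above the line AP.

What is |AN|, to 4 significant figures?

25.30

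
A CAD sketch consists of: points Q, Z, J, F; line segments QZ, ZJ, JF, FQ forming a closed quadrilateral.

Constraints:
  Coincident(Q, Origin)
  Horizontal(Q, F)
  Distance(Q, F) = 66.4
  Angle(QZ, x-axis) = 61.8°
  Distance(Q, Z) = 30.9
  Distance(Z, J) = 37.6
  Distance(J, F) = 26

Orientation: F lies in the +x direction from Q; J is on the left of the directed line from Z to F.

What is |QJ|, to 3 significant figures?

56.0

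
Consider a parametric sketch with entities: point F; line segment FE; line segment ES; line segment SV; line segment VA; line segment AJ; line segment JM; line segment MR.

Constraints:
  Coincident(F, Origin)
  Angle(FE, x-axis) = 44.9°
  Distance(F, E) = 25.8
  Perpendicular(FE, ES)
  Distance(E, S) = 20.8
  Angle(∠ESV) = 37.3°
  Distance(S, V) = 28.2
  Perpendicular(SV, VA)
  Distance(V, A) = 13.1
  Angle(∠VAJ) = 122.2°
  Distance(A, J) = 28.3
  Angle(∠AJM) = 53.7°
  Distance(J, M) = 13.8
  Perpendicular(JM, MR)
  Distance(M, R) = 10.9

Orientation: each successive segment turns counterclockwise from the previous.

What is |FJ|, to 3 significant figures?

45.6

F is at the origin; FE runs at 44.9° with length 25.8, so E = (18.3, 18.2). The perpendicularity gives ES at right angles to FE, so ES runs at 135°; with |ES| = 20.8, S = (3.59, 32.9). ∠ESV = 37.3° gives SV at -82.4° from the x-axis; with |SV| = 28.2, V = (7.32, 4.99). The perpendicularity gives VA at right angles to SV, so VA runs at 7.60°; with |VA| = 13.1, A = (20.3, 6.73). ∠VAJ = 122.2° gives AJ at 65.4° from the x-axis; with |AJ| = 28.3, J = (32.1, 32.5). Then |FJ| = |J − F| = 45.6.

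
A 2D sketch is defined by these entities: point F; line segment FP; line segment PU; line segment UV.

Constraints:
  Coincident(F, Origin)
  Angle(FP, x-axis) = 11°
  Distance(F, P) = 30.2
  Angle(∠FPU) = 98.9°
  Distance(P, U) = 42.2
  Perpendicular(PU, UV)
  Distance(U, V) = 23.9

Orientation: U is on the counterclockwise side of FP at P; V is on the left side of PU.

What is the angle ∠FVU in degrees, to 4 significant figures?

97.22°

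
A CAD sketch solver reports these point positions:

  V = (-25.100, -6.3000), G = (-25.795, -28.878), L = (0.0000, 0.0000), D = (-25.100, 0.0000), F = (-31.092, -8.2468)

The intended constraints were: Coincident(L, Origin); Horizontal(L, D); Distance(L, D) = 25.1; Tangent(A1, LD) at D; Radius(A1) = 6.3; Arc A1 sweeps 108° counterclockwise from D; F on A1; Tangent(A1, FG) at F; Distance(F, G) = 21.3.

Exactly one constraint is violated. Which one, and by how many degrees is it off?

Tangent(A1, FG) at F — off by 3.60°.

L = (0.00, 0.00) ✓; L.y = 0.00, D.y = 0.00 ✓; |LD| = 25.10 ✓; ∠(VD, DL) = 90.00° ✓; |VD| = 6.300 ✓; bearing(V→F) − bearing(V→D) = 108.0° ✓; |VF| = 6.300 ✓; ∠(VF, FG) = 93.60° ✗; |FG| = 21.30 ✓.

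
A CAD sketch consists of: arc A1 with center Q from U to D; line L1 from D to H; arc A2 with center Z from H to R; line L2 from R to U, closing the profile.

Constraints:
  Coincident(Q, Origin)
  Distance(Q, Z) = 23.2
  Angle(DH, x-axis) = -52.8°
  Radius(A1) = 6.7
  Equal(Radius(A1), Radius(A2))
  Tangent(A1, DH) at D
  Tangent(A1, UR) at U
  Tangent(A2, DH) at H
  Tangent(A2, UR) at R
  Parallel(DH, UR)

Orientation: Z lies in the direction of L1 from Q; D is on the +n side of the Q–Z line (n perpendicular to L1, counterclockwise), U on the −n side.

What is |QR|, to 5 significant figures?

24.148

The slot axis is L1's direction at -52.8°, so u = (cos -52.8°, sin -52.8°) = (0.60460, -0.79653) and n = (−sin -52.8°, cos -52.8°) = (0.79653, 0.60460). Q is at the origin and Z lies 23.2 along u from Q, so Z = 23.2·u = (14.027, -18.479). Tangency of A1 to both parallel lines with radius 6.7 puts D and U at Q ± 6.7·n: D = (5.3368, 4.0508), U = (-5.3368, -4.0508). Equal radii place H and R the same way about Z: H = Z + 6.7·n = (19.363, -14.429), R = Z − 6.7·n = (8.6899, -22.530). Then |QR| = |R − Q| = 24.148.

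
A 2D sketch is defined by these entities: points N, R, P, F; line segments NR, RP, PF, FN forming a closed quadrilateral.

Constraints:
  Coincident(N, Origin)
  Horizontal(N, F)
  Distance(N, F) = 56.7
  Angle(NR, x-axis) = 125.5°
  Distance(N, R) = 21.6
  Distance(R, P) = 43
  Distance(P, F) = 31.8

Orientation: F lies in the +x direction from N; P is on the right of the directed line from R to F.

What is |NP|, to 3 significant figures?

25.3

Checks: |RP| = 43.00 ✓; |PF| = 31.80 ✓.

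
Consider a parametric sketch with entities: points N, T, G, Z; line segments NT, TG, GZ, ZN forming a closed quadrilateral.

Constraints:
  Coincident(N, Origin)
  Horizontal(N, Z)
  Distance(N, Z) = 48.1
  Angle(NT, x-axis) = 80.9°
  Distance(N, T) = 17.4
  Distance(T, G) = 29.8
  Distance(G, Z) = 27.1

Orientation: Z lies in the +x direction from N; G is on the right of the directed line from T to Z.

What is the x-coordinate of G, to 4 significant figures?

21.64

Checks: |TG| = 29.80 ✓; |GZ| = 27.10 ✓.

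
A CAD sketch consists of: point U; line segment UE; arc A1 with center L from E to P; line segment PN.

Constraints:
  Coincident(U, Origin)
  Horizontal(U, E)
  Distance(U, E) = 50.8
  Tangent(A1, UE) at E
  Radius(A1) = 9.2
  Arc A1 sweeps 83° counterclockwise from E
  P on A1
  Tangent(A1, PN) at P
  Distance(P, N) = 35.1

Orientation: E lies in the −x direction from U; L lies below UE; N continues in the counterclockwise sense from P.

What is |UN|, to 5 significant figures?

77.231

U is at the origin; U and E share the same y with |UE| = 50.8 and E on the −x side, so E = (-50.800, 0.0000). The tangent condition forces LE to be normal to UE, so L = E + (0, -9.2) = (-50.800, -9.2000). On A1, E sits at bearing 90° from L; an 83° counterclockwise sweep puts P at bearing 173°, so P = L + 9.2·(cos 173°, sin 173°) = (-59.931, -8.0788). The tangent condition forces LP to be normal to PN, so PN runs along (−sin 173°, cos 173°); with |PN| = 35.1, N = (-64.209, -42.917). Then |UN| = |N − U| = 77.231.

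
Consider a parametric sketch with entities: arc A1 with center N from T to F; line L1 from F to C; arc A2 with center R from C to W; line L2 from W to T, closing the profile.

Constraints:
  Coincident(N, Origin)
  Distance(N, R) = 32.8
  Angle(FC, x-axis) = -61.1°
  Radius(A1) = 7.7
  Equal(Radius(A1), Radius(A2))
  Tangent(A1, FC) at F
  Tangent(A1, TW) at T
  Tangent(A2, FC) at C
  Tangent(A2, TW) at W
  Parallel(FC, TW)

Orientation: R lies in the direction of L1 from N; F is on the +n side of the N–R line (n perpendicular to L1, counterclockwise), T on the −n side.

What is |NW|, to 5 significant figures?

33.692

Tangency of A1 to both parallel lines with radius 7.7 puts F and T at N ± 7.7·n: F = (6.7411, 3.7213), T = (-6.7411, -3.7213). Equal radii place C and W the same way about R: C = R + 7.7·n = (22.593, -24.994), W = R − 7.7·n = (9.1106, -32.437). Then |NW| = |W − N| = 33.692.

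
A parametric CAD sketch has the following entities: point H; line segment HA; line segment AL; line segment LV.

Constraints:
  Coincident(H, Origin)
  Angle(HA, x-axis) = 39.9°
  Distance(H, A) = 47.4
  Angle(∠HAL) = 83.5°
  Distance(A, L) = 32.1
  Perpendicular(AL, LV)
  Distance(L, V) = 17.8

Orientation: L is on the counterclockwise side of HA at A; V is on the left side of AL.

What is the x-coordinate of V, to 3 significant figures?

0.842

H is at the origin; HA runs at 39.9° with length 47.4, so A = 47.4·(cos 39.9°, sin 39.9°) = (36.4, 30.4). ∠HAL = 83.5°, so AL runs at 39.9° + (180° − 83.5°) = 136° from the x-axis; with |AL| = 32.1, L = A + 32.1·(cos 136°, sin 136°) = (13.1, 52.5). AL is perpendicular to LV; with |LV| = 17.8 on the left of AL, V = L + 17.8·(-0.690, -0.724) = (0.842, 39.7). So V.x = 0.842.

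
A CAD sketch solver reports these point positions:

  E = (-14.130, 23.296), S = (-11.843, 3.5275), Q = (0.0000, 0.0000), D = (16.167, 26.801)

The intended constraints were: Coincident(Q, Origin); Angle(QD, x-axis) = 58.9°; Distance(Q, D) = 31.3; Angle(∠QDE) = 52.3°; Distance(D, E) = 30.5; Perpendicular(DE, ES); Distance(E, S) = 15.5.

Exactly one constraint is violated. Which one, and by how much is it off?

Distance(E, S) = 15.5 — off by 4.40.

Q = (0.00, 0.00) ✓; QD at 58.90° ✓; |QD| = 31.30 ✓; ∠QDE = 52.30° ✓; |DE| = 30.50 ✓; ∠(DE, ES) = 90.00° ✓; |ES| = 19.90 ✗.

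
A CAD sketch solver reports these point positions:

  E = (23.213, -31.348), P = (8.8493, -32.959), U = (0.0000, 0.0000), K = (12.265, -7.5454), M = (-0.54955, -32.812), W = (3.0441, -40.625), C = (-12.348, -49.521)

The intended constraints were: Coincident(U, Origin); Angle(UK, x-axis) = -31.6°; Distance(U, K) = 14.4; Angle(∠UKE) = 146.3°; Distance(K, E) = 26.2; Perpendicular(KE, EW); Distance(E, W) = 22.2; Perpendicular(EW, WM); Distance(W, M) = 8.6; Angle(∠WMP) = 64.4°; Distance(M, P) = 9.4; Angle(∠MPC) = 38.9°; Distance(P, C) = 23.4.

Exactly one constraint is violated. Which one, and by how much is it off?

Distance(P, C) = 23.4 — off by 3.50.

U = (0.00, 0.00) ✓; UK at -31.60° ✓; |UK| = 14.40 ✓; ∠UKE = 146.3° ✓; |KE| = 26.20 ✓; ∠(KE, EW) = 90.00° ✓; |EW| = 22.20 ✓; ∠(EW, WM) = 90.00° ✓; |WM| = 8.600 ✓; ∠WMP = 64.40° ✓; |MP| = 9.400 ✓; ∠MPC = 38.90° ✓; |PC| = 26.90 ✗.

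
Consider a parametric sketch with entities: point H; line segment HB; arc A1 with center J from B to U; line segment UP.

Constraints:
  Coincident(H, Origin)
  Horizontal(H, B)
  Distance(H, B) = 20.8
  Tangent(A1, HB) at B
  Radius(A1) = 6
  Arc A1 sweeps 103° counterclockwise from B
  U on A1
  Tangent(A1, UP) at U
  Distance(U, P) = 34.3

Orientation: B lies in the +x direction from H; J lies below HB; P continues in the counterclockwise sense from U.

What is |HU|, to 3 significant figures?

16.7

H is at the origin; H and B share the same y with |HB| = 20.8 and B on the +x side, so B = (20.8, 0.00). Tangency of A1 to HB means the radius JB is perpendicular to HB, so J = B + (0, -6) = (20.8, -6.00). On A1, B sits at bearing 90° from J; a 103° counterclockwise sweep puts U at bearing 193°, so U = J + 6.0·(cos 193°, sin 193°) = (15.0, -7.35). Then |HU| = |U − H| = 16.7.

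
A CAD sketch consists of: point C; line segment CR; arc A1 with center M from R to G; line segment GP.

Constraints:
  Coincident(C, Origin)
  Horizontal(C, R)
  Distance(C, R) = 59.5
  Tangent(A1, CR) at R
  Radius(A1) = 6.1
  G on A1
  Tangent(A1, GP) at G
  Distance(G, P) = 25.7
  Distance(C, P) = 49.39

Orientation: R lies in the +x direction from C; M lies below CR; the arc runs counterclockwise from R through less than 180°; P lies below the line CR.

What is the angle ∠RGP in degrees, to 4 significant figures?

149.0°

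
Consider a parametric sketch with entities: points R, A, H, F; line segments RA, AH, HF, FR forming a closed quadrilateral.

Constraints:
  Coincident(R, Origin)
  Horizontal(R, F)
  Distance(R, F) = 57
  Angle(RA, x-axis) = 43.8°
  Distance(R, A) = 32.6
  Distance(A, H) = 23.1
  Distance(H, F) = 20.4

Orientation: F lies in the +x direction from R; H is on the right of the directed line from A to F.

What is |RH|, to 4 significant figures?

37.14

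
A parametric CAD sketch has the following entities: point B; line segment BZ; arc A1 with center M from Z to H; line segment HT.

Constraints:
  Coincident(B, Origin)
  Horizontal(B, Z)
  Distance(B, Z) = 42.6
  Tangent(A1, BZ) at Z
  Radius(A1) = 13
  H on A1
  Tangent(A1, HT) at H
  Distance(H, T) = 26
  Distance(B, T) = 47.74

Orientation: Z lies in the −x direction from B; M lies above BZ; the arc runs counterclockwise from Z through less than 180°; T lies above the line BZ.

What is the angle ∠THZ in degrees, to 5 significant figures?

136.33°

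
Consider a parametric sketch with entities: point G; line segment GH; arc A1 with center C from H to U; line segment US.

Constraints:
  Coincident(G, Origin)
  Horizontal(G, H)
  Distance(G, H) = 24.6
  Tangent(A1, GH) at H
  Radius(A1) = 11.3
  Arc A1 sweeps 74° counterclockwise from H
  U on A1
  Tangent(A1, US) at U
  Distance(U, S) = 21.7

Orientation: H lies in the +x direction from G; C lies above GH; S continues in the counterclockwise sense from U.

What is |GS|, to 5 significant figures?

50.608

G is at the origin; GH is horizontal with |GH| = 24.6 and H on the +x side, so H = (24.600, 0.0000). The tangent condition forces CH to be normal to GH, so C = H + (0, 11.3) = (24.600, 11.300). On A1, H sits at bearing -90° from C; a 74° counterclockwise sweep puts U at bearing -16°, so U = C + 11.3·(cos -16°, sin -16°) = (35.462, 8.1853). A1 meets US tangentially, so CU is at right angles to US, so US runs along (−sin -16°, cos -16°); with |US| = 21.7, S = (41.444, 29.045). Then |GS| = |S − G| = 50.608.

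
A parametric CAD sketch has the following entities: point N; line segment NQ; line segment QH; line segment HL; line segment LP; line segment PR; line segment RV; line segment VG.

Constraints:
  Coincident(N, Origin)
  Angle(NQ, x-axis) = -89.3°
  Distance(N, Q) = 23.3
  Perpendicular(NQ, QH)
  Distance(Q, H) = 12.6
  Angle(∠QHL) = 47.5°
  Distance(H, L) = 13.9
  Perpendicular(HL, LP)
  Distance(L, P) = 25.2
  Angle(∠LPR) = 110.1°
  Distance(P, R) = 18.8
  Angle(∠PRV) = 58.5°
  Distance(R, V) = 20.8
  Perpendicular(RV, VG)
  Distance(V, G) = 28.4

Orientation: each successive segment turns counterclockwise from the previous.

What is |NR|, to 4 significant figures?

48.16

N is at the origin; NQ runs at -89.3° with length 23.3, so Q = (0.2847, -23.30). The perpendicularity gives QH at right angles to NQ, so QH runs at 0.7000°; with |QH| = 12.6, H = (12.88, -23.14). ∠QHL = 47.5° gives HL at 133.2° from the x-axis; with |HL| = 13.9, L = (3.369, -13.01). HL is perpendicular to LP, so LP runs at -136.8°; with |LP| = 25.2, P = (-15.00, -30.26). ∠LPR = 110.1° gives PR at -66.90° from the x-axis; with |PR| = 18.8, R = (-7.626, -47.55). Then |NR| = |R − N| = 48.16.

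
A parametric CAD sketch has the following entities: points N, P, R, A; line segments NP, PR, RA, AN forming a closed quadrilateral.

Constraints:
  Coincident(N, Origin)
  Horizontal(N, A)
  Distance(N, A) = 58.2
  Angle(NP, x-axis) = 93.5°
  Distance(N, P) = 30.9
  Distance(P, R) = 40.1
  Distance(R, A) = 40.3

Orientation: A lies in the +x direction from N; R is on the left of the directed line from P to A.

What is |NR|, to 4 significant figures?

51.59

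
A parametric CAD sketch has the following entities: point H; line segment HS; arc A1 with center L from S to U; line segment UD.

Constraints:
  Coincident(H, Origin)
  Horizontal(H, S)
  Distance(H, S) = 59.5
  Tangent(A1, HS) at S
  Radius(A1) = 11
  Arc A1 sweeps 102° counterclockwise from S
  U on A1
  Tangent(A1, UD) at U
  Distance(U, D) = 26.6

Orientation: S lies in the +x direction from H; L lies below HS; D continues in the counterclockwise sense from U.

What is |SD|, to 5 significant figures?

39.652

H is at the origin; H and S share the same y with |HS| = 59.5 and S on the +x side, so S = (59.500, 0.0000). The tangent condition forces LS to be normal to HS, so L = S + (0, -11) = (59.500, -11.000). On A1, S sits at bearing 90° from L; a 102° counterclockwise sweep puts U at bearing 192°, so U = L + 11.0·(cos 192°, sin 192°) = (48.740, -13.287). Tangency of A1 to UD means the radius LU is perpendicular to UD, so UD runs along (−sin 192°, cos 192°); with |UD| = 26.6, D = (54.271, -39.306). Then |SD| = |D − S| = 39.652.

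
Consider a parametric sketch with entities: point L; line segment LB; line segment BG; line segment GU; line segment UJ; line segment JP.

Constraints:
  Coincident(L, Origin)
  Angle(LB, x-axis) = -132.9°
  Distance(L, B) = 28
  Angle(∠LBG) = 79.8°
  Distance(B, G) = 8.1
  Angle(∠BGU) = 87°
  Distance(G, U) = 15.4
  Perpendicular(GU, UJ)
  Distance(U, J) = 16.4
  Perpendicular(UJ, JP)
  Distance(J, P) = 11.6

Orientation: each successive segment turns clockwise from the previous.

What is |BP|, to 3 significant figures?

8.97

GU is perpendicular to UJ, so UJ runs at -56.1°; with |UJ| = 16.4, J = (-1.99, -19.1). UJ ⟂ JP, so JP runs at -146°; with |JP| = 11.6, P = (-11.6, -25.5). Then |BP| = |P − B| = 8.97.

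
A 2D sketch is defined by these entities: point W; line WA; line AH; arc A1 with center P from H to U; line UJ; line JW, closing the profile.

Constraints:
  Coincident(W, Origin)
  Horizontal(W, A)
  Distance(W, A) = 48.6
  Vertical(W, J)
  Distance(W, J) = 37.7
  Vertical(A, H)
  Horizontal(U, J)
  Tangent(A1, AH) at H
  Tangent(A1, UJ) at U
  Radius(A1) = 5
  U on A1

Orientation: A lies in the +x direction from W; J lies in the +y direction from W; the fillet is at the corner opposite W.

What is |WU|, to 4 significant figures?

57.64

W is at the origin; W and A share the same y with |WA| = 48.6 and A on the +x side, so A = (48.60, 0.000). WJ is vertical with |WJ| = 37.7 and J on the +y side, so J = (0.000, 37.70). The virtual corner opposite W is at (48.60, 37.70). Tangency of A1 to AH means the radius PH is perpendicular to AH and the tangent condition forces PU to be normal to UJ, with radius 5.0, so the center P sits 5.0 in from both sides at P = (43.60, 32.70). That places the tangent points at H = (48.60, 32.70) on AH and U = (43.60, 37.70) on UJ. Then |WU| = |U − W| = 57.64.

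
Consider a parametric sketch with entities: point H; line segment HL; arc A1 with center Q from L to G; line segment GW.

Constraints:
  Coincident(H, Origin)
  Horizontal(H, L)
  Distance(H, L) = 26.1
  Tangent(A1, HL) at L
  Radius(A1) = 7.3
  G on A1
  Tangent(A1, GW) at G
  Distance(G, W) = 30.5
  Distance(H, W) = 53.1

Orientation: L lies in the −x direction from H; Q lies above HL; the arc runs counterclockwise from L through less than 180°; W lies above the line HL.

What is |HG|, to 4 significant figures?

23.55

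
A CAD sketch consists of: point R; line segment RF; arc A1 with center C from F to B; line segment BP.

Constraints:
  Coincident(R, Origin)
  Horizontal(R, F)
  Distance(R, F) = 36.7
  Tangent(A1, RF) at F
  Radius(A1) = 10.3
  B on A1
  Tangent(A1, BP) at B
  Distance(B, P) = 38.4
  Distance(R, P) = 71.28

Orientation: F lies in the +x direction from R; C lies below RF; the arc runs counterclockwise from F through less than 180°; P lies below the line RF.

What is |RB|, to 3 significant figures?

33.7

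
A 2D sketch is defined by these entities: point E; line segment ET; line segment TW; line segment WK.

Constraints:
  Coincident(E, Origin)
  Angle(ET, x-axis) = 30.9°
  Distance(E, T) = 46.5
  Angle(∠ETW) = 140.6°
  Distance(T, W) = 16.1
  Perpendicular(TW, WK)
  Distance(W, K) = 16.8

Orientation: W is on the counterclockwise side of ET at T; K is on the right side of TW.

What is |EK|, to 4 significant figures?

69.66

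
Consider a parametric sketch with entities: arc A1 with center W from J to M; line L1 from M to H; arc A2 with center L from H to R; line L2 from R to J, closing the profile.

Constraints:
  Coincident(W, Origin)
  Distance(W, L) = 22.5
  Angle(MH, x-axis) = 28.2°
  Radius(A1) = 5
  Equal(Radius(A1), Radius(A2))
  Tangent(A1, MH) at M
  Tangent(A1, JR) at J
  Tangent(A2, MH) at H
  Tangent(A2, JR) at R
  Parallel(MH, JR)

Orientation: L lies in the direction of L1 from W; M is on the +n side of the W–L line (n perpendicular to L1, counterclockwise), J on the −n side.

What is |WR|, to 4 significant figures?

23.05

Tangency of A1 to both parallel lines with radius 5.0 puts M and J at W ± 5.0·n: M = (-2.363, 4.407), J = (2.363, -4.407). Equal radii place H and R the same way about L: H = L + 5.0·n = (17.47, 15.04), R = L − 5.0·n = (22.19, 6.226). Then |WR| = |R − W| = 23.05.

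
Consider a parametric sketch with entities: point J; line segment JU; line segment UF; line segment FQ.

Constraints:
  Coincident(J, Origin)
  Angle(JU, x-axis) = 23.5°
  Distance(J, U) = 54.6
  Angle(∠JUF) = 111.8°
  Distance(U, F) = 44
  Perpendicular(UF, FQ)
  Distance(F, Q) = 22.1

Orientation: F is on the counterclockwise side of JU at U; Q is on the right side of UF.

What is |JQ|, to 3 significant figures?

97.1

J is at the origin; JU runs at 23.5° with length 54.6, so U = 54.6·(cos 23.5°, sin 23.5°) = (50.1, 21.8). ∠JUF = 111.8°, so UF runs at 23.5° + (180° − 111.8°) = 91.7° from the x-axis; with |UF| = 44.0, F = U + 44.0·(cos 91.7°, sin 91.7°) = (48.8, 65.8). UF is perpendicular to FQ; with |FQ| = 22.1 on the right of UF, Q = F + 22.1·(1.00, 0.0297) = (70.9, 66.4). Then |JQ| = |Q − J| = 97.1.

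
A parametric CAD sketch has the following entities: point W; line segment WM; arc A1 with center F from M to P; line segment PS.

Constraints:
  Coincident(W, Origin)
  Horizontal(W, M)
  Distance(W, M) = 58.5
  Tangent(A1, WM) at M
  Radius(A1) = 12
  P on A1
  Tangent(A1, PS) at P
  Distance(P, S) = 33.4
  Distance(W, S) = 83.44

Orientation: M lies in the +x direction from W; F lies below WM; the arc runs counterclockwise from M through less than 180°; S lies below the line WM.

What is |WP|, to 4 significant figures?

52.82

Checks: |FP| = 12.00 ✓; ∠(FP, PS) = 90.00° ✓; |PS| = 33.40 ✓; |WS| = 83.44 ✓.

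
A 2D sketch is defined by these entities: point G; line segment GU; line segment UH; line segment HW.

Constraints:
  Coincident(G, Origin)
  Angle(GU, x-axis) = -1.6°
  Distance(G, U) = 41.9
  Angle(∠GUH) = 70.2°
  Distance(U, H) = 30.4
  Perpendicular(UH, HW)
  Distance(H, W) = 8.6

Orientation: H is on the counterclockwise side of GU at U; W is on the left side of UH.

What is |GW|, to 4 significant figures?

34.82

G is at the origin; GU runs at -1.6° with length 41.9, so U = 41.9·(cos -1.6°, sin -1.6°) = (41.88, -1.170). ∠GUH = 70.2°, so UH runs at -1.6° + (180° − 70.2°) = 108.2° from the x-axis; with |UH| = 30.4, H = U + 30.4·(cos 108.2°, sin 108.2°) = (32.39, 27.71). UH ⟂ HW; with |HW| = 8.6 on the left of UH, W = H + 8.6·(-0.9500, -0.3123) = (24.22, 25.02). Then |GW| = |W − G| = 34.82.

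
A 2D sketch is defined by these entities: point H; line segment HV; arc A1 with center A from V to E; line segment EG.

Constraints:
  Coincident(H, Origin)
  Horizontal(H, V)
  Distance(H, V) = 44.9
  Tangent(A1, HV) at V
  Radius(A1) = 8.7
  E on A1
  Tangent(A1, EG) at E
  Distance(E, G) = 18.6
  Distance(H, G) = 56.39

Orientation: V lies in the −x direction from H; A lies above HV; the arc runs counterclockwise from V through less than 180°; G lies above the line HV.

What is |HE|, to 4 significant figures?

40.16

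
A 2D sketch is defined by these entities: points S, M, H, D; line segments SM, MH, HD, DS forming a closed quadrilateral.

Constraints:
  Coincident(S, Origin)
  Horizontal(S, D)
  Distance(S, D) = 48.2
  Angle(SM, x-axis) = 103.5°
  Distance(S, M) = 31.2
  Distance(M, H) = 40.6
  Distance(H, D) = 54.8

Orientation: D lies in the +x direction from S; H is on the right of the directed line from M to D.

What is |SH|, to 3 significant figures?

11.7

Checks: S.y = 0.00, D.y = 0.00 ✓; |MH| = 40.60 ✓; |HD| = 54.80 ✓.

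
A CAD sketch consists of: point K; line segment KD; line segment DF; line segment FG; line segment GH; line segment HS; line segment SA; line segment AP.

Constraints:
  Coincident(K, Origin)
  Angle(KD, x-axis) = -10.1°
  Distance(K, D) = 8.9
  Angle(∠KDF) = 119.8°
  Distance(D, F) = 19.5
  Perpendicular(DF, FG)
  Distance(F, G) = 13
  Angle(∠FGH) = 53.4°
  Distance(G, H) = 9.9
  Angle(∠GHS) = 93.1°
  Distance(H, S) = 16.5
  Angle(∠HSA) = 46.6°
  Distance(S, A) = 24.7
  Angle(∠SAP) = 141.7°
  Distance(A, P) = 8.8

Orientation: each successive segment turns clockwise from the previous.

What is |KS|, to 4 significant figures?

28.91

K is at the origin; KD runs at -10.1° with length 8.9, so D = (8.762, -1.561). ∠KDF = 119.8° gives DF at -70.30° from the x-axis; with |DF| = 19.5, F = (15.34, -19.92). DF is perpendicular to FG, so FG runs at -160.3°; with |FG| = 13.0, G = (3.096, -24.30). ∠FGH = 53.4° gives GH at 73.10° from the x-axis; with |GH| = 9.9, H = (5.974, -14.83). ∠GHS = 93.1° gives HS at -13.80° from the x-axis; with |HS| = 16.5, S = (22.00, -18.77). Then |KS| = |S − K| = 28.91.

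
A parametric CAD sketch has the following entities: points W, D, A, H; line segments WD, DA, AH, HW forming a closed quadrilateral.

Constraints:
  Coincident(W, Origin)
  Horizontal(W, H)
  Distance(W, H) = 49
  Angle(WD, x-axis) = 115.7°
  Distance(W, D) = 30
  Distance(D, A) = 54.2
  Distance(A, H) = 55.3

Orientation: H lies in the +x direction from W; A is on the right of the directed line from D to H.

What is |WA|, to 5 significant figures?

25.589

W is at the origin; W and H share the same y with |WH| = 49.0 and H in +x, so H = (49.0, 0). WD runs at 115.7° with |WD| = 30.0, so D = (-13.010, 27.032). A is determined by |DA| = 54.2 and |AH| = 55.3 together: it lies at the intersection of circle(D, 54.2) and circle(H, 55.3). With |DH| = 67.646, the foot of the radical line on DH is 32.933 from D and the perpendicular offset is √(54.2² − 32.933²) = 43.047. Taking the right-of-DH solution: A = (-0.023430, -25.589).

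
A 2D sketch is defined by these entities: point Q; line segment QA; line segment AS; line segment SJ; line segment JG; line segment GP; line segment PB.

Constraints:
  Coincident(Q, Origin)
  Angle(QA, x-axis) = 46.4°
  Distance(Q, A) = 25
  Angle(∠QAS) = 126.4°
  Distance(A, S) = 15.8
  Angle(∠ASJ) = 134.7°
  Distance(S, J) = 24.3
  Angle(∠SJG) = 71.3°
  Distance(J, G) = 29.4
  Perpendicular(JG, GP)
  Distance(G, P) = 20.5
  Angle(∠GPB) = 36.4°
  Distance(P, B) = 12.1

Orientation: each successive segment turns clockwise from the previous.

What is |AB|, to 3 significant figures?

19.2

Q is at the origin; QA runs at 46.4° with length 25.0, so A = (17.2, 18.1). ∠QAS = 126.4° gives AS at -7.20° from the x-axis; with |AS| = 15.8, S = (32.9, 16.1). ∠ASJ = 134.7° gives SJ at -52.5° from the x-axis; with |SJ| = 24.3, J = (47.7, -3.15). ∠SJG = 71.3° gives JG at -161° from the x-axis; with |JG| = 29.4, G = (19.9, -12.6). JG is perpendicular to GP, so GP runs at 109°; with |GP| = 20.5, P = (13.3, 6.78). ∠GPB = 36.4° gives PB at -34.8° from the x-axis; with |PB| = 12.1, B = (23.2, -0.128). Then |AB| = |B − A| = 19.2.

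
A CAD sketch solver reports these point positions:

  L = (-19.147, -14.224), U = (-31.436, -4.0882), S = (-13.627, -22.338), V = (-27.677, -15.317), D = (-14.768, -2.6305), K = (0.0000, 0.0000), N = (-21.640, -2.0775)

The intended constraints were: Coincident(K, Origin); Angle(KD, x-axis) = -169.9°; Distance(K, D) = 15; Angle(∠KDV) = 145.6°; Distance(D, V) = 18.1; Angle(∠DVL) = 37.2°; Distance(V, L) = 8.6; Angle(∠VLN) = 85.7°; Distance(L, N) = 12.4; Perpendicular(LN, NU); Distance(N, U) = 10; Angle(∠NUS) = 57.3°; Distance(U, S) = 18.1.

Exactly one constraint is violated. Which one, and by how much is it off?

Distance(U, S) = 18.1 — off by 7.40.

K = (0.00, 0.00) ✓; KD at -169.9° ✓; |KD| = 15.00 ✓; ∠KDV = 145.6° ✓; |DV| = 18.10 ✓; ∠DVL = 37.20° ✓; |VL| = 8.600 ✓; ∠VLN = 85.70° ✓; |LN| = 12.40 ✓; ∠(LN, NU) = 90.00° ✓; |NU| = 10.00 ✓; ∠NUS = 57.30° ✓; |US| = 25.50 ✗.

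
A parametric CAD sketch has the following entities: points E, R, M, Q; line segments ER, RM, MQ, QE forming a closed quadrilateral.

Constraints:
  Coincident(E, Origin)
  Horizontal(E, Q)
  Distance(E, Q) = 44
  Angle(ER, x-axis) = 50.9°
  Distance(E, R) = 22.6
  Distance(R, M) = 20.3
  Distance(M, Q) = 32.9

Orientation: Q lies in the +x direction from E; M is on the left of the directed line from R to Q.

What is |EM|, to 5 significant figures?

42.613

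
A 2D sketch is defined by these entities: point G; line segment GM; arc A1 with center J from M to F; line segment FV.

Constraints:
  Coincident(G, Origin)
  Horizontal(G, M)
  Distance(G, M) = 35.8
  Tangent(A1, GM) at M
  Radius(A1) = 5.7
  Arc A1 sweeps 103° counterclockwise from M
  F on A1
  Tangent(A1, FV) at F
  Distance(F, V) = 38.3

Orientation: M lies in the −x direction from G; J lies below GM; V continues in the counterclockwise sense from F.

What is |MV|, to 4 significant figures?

44.41

G is at the origin; G and M share the same y with |GM| = 35.8 and M on the −x side, so M = (-35.80, 0.000). Tangency of A1 to GM means the radius JM is perpendicular to GM, so J = M + (0, -5.7) = (-35.80, -5.700). On A1, M sits at bearing 90° from J; a 103° counterclockwise sweep puts F at bearing 193°, so F = J + 5.7·(cos 193°, sin 193°) = (-41.35, -6.982). The tangent condition forces JF to be normal to FV, so FV runs along (−sin 193°, cos 193°); with |FV| = 38.3, V = (-32.74, -44.30). Then |MV| = |V − M| = 44.41.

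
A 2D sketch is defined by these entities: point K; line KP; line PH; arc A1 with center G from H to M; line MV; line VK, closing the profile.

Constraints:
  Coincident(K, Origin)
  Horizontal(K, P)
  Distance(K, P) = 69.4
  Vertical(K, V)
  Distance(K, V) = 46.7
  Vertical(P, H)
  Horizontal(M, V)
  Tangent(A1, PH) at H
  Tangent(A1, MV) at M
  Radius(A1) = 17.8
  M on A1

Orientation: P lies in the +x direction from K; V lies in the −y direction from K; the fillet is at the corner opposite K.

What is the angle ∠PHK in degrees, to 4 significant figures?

67.39°

The virtual corner opposite K is at (69.40, -46.70). A1 meets PH tangentially, so GH is at right angles to PH and A1 meets MV tangentially, so GM is at right angles to MV, with radius 17.8, so the center G sits 17.8 in from both sides at G = (51.60, -28.90). That places the tangent points at H = (69.40, -28.90) on PH and M = (51.60, -46.70) on MV. Then cos ∠PHK = HP·HK / (|HP||HK|), giving 67.39°.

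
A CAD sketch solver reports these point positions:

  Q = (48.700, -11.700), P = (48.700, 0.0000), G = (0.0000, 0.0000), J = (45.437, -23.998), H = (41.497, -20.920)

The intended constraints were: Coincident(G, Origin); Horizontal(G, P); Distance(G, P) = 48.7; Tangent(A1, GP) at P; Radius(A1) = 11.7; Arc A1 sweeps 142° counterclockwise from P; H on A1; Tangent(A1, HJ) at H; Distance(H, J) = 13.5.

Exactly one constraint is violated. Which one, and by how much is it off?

Distance(H, J) = 13.5 — off by 8.50.

G = (0.00, 0.00) ✓; G.y = 0.00, P.y = 0.00 ✓; |GP| = 48.70 ✓; ∠(QP, PG) = 90.00° ✓; |QP| = 11.70 ✓; bearing(Q→H) − bearing(Q→P) = 142.0° ✓; |QH| = 11.70 ✓; ∠(QH, HJ) = 90.00° ✓; |HJ| = 5.000 ✗.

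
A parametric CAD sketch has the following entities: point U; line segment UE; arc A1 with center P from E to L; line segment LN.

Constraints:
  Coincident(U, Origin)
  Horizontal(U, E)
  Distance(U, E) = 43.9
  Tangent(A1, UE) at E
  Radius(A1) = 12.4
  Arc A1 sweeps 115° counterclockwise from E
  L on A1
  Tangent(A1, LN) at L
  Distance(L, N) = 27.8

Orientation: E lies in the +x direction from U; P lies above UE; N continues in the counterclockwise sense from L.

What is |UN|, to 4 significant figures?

60.97

On A1, E sits at bearing -90° from P; a 115° counterclockwise sweep puts L at bearing 25°, so L = P + 12.4·(cos 25°, sin 25°) = (55.14, 17.64). Since A1 is tangent to LN there, PL ⟂ LN, so LN runs along (−sin 25°, cos 25°); with |LN| = 27.8, N = (43.39, 42.84). Then |UN| = |N − U| = 60.97.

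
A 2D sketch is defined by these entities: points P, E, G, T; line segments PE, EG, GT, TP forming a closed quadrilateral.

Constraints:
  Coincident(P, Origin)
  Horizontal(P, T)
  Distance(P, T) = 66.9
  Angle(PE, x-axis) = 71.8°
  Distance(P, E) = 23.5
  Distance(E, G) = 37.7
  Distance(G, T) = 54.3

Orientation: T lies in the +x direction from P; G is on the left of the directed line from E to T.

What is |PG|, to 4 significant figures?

58.67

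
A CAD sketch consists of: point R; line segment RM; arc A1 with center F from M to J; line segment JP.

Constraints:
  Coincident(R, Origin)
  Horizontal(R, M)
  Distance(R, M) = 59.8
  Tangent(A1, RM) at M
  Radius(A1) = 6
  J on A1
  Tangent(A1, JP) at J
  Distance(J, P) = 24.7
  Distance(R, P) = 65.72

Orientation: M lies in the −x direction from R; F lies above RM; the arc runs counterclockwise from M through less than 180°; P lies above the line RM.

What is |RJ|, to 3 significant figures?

54.3

R is at the origin; R and M share the same y with |RM| = 59.8 and M on the −x side, so M = (-59.8, 0.00). The tangent condition forces FM to be normal to RM, so F = M + (0, 6) = (-59.8, 6.00). Since FJ ⟂ JP (tangency), |FP| = √(6.0² + 24.7²) = 25.4 regardless of where J sits on A1. So P lies on both circle(R, 65.72) and circle(F, 25.4); the above-RM intersection is P = (-57.8, 31.3). J is the foot of the tangent from P: J = (-53.9, 6.95).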